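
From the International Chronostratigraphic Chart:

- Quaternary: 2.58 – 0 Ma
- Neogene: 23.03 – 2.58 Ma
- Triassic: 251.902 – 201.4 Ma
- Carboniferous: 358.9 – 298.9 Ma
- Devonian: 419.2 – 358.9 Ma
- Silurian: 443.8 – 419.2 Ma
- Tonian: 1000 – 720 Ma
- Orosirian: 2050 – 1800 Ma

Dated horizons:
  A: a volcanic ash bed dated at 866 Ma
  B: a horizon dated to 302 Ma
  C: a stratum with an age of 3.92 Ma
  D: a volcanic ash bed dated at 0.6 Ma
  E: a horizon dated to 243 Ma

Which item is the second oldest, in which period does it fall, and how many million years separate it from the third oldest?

Larger Ma means older, so oldest first: A 866 > B 302 > E 243 > C 3.92 > D 0.6.
Counting 2 along gives B (302 Ma); the excerpt puts that inside the Carboniferous, 358.9–298.9 Ma.
Next in line is E (243 Ma), and 302 − 243 = 59 Myr.

B, in the Carboniferous; 59 million years to E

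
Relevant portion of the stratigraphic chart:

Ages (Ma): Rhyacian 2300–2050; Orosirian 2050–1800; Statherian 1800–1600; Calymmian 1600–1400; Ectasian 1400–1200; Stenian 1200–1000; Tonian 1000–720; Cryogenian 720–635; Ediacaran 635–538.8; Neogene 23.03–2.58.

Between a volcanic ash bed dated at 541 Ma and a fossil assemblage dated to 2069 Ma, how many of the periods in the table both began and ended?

7

2069 Ma sits inside the Rhyacian (2300–2050) and 541 Ma inside the Ediacaran (635–538.8); neither of those is wholly between the two dates.
The listed periods lying completely between them are Orosirian, Statherian, Calymmian, Ectasian, Stenian, Tonian, Cryogenian — 7 in all.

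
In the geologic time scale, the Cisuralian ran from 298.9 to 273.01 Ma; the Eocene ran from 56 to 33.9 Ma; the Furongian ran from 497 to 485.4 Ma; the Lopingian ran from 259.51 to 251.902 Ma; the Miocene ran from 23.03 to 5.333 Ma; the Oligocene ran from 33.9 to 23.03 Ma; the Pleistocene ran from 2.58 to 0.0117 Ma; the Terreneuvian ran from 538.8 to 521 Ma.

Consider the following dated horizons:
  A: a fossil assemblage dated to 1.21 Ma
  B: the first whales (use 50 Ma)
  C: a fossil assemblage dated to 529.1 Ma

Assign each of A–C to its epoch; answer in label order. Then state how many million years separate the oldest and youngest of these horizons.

A: 1.21 Ma lies in 2.58–0.0117 Ma, so Pleistocene.
B: 50 Ma lies in 56–33.9 Ma, so Eocene.
C: 529.1 Ma lies in 538.8–521 Ma, so Terreneuvian.
Oldest = 529.1 Ma, youngest = 1.21 Ma → span 527.89 Myr.

A — Pleistocene; B — Eocene; C — Terreneuvian; span 527.89 million years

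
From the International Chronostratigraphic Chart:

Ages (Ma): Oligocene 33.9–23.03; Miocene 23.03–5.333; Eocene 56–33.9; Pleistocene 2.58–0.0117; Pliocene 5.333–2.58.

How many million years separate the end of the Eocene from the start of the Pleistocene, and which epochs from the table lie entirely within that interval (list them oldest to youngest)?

The Eocene closes at 33.9 Ma and the Pleistocene opens at 2.58 Ma, so the interval is 33.9 − 2.58 = 31.32 Myr.
An epoch fits inside if it starts at or after 33.9 Ma and ends at or before 2.58 Ma; oldest first that gives Oligocene, Miocene, Pliocene.

31.32 million years; Oligocene, Miocene, Pliocene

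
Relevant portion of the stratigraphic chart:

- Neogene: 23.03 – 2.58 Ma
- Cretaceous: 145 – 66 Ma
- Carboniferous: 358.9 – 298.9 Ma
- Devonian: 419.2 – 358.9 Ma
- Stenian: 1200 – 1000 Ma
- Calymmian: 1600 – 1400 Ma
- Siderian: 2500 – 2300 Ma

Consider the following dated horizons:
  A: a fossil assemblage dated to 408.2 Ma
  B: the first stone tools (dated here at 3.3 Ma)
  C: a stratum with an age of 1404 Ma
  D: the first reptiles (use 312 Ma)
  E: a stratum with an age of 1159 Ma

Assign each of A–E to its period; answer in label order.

Match each age against the start–end ranges in the excerpt: A = 408.2 Ma → Devonian (419.2–358.9); B = 3.3 Ma → Neogene (23.03–2.58); C = 1404 Ma → Calymmian (1600–1400); D = 312 Ma → Carboniferous (358.9–298.9); E = 1159 Ma → Stenian (1200–1000).

A — Devonian; B — Neogene; C — Calymmian; D — Carboniferous; E — Stenian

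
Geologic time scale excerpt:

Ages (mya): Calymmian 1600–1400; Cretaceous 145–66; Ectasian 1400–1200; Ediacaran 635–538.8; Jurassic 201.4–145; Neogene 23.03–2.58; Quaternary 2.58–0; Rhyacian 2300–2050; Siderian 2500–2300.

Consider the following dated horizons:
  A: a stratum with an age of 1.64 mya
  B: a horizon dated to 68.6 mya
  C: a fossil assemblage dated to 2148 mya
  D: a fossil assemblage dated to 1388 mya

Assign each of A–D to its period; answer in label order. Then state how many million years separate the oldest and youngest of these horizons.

A — Quaternary; B — Cretaceous; C — Rhyacian; D — Ectasian; span 2146.36 million years

A: 1.64 Ma lies in 2.58–0 Ma, so Quaternary.
B: 68.6 Ma lies in 145–66 Ma, so Cretaceous.
C: 2148 Ma lies in 2300–2050 Ma, so Rhyacian.
D: 1388 Ma lies in 1400–1200 Ma, so Ectasian.
Oldest = 2148 Ma, youngest = 1.64 Ma → span 2146.36 Myr.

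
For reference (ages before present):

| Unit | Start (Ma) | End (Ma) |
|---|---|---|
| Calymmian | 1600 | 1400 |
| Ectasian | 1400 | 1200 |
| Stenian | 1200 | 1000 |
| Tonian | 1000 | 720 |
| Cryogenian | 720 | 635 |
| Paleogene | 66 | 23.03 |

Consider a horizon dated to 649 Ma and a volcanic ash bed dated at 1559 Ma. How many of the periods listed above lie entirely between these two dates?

The older date is 1559 Ma and the younger is 649 Ma.
Periods with start < 1559 and end > 649 Ma: Ectasian (1400–1200), Stenian (1200–1000), Tonian (1000–720).
That is 3 complete periods.

3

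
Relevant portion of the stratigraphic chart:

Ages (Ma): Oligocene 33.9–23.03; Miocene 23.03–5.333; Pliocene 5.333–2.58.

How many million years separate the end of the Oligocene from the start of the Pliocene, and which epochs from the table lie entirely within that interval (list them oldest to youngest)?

End of Oligocene = 23.03 Ma; start of Pliocene = 5.333 Ma.
Gap = 23.03 − 5.333 = 17.697 Myr.
Epochs wholly inside 23.03–5.333 Ma: Miocene (23.03–5.333).

17.697 million years; Miocene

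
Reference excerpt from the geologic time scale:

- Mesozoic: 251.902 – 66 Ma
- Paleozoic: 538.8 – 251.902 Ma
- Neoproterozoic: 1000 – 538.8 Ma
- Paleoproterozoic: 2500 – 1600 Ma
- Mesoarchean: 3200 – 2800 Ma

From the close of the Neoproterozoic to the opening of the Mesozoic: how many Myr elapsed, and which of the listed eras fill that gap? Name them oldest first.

End of Neoproterozoic = 538.8 Ma; start of Mesozoic = 251.902 Ma.
Gap = 538.8 − 251.902 = 286.898 Myr.
Eras wholly inside 538.8–251.902 Ma: Paleozoic (538.8–251.902).

286.898 million years; Paleozoic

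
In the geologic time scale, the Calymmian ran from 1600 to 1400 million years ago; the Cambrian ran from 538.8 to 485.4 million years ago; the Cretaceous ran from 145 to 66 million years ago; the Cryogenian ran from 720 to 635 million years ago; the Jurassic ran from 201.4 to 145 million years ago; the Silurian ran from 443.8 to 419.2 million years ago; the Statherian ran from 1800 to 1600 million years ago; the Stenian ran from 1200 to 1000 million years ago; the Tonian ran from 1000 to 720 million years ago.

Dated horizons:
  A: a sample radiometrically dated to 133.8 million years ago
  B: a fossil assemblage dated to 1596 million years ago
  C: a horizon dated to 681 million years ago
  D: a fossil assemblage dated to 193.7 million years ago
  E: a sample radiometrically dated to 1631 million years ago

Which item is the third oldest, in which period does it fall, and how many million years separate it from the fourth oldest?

Larger Ma means older, so oldest first: E 1631 > B 1596 > C 681 > D 193.7 > A 133.8.
Counting 3 along gives C (681 Ma); the excerpt puts that inside the Cryogenian, 720–635 Ma.
Next in line is D (193.7 Ma), and 681 − 193.7 = 487.3 Myr.

C, in the Cryogenian; 487.3 million years to D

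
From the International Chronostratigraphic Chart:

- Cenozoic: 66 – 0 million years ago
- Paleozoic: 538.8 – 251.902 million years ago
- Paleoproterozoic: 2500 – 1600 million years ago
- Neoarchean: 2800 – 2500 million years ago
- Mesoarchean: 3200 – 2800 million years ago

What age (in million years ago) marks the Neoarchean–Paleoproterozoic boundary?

The Neoarchean ends and the Paleoproterozoic begins at 2500 million years ago.

2500 million years ago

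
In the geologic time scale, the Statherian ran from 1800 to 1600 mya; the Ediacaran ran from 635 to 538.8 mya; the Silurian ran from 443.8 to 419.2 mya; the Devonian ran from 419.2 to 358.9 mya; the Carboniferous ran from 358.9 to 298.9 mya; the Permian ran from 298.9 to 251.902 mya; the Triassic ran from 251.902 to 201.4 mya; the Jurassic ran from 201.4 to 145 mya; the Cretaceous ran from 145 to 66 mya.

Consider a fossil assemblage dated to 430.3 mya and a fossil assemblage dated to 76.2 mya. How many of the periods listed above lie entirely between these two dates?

5

The older date is 430.3 Ma and the younger is 76.2 Ma.
Periods with start < 430.3 and end > 76.2 Ma: Devonian (419.2–358.9), Carboniferous (358.9–298.9), Permian (298.9–251.902), Triassic (251.902–201.4), Jurassic (201.4–145).
That is 5 complete periods.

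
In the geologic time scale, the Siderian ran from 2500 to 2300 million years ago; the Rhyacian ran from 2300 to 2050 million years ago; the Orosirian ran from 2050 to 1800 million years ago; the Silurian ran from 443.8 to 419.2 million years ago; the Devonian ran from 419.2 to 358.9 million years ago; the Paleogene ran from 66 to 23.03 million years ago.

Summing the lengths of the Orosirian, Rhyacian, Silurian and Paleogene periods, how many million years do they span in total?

567.57 million years

Duration is start − end for each: (2050 − 1800) + (2300 − 2050) + (443.8 − 419.2) + (66 − 23.03).
That is 250 + 250 + 24.6 + 42.97, which totals 567.57 million years.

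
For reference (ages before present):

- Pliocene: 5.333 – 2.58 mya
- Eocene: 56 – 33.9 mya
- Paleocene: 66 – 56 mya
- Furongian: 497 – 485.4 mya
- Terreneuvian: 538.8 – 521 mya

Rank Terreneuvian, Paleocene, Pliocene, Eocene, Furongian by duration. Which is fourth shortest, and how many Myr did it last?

Start − end for each: Terreneuvian 538.8 − 521 = 17.8; Paleocene 66 − 56 = 10; Pliocene 5.333 − 2.58 = 2.753; Eocene 56 − 33.9 = 22.1; Furongian 497 − 485.4 = 11.6.
Ranking these from shortest: Pliocene < Paleocene < Furongian < Terreneuvian < Eocene.
Position 4 in that ranking is Terreneuvian, which lasted 17.8 Myr.

Terreneuvian, 17.8 million years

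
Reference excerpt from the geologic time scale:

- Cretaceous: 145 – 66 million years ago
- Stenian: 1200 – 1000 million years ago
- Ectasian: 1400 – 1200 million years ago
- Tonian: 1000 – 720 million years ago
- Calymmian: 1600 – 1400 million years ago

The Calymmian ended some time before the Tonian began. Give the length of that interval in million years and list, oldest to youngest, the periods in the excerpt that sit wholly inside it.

400 million years; Ectasian, Stenian

End of Calymmian = 1400 Ma; start of Tonian = 1000 Ma.
Gap = 1400 − 1000 = 400 Myr.
Periods wholly inside 1400–1000 Ma: Ectasian (1400–1200), Stenian (1200–1000).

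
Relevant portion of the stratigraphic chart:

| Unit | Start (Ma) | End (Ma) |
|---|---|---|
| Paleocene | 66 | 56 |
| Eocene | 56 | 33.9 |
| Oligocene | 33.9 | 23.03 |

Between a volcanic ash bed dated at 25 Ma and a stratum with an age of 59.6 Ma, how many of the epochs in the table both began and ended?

The older date is 59.6 Ma and the younger is 25 Ma.
Epochs with start < 59.6 and end > 25 Ma: Eocene (56–33.9).
That is 1 complete epoch.

1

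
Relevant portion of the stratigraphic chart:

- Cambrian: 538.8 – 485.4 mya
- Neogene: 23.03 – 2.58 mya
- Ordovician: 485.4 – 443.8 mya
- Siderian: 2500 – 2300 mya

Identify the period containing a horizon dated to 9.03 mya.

9.03 Ma lies between 23.03 and 2.58 Ma, so it falls in the Neogene.

Neogene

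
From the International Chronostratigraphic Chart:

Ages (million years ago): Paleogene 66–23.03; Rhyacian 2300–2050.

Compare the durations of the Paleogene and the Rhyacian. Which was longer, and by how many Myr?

Paleogene: 66 − 23.03 = 42.97 Myr.
Rhyacian: 2300 − 2050 = 250 Myr.
Difference: 250 − 42.97 = 207.03 Myr, so the Rhyacian was longer.

Rhyacian, by 207.03 million years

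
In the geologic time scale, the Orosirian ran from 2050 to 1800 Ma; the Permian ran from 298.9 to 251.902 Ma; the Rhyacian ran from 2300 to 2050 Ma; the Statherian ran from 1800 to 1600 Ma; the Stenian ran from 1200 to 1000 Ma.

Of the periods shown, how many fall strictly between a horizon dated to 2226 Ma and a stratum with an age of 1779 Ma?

1

2226 Ma sits inside the Rhyacian (2300–2050) and 1779 Ma inside the Statherian (1800–1600); neither of those is wholly between the two dates.
The listed periods lying completely between them are Orosirian — 1 in all.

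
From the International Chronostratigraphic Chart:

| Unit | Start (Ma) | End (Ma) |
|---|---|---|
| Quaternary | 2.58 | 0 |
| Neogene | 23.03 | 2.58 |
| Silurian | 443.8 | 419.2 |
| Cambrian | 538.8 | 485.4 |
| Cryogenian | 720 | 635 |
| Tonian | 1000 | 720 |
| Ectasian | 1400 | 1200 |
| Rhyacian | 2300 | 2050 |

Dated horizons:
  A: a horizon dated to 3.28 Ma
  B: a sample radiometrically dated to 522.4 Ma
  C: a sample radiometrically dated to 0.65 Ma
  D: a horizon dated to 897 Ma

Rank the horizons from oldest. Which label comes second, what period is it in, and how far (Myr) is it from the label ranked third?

Larger Ma means older, so oldest first: D 897 > B 522.4 > A 3.28 > C 0.65.
Counting 2 along gives B (522.4 Ma); the excerpt puts that inside the Cambrian, 538.8–485.4 Ma.
Next in line is A (3.28 Ma), and 522.4 − 3.28 = 519.12 Myr.

B, in the Cambrian; 519.12 million years to A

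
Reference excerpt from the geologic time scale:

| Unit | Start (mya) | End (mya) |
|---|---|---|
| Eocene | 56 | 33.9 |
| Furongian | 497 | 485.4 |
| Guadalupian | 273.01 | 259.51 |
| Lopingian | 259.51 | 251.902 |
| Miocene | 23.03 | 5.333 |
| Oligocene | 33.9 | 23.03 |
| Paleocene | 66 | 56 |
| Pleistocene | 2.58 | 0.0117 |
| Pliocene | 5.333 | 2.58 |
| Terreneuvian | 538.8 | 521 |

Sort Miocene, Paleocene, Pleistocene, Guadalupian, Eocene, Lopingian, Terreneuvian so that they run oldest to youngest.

Terreneuvian, then Guadalupian, then Lopingian, then Paleocene, then Eocene, then Miocene, then Pleistocene

Read off each span (Ma): Miocene 23.03–5.333; Paleocene 66–56; Pleistocene 2.58–0.0117; Guadalupian 273.01–259.51; Eocene 56–33.9; Lopingian 259.51–251.902; Terreneuvian 538.8–521.
Larger Ma is older, so oldest→youngest is Terreneuvian, Guadalupian, Lopingian, Paleocene, Eocene, Miocene, Pleistocene.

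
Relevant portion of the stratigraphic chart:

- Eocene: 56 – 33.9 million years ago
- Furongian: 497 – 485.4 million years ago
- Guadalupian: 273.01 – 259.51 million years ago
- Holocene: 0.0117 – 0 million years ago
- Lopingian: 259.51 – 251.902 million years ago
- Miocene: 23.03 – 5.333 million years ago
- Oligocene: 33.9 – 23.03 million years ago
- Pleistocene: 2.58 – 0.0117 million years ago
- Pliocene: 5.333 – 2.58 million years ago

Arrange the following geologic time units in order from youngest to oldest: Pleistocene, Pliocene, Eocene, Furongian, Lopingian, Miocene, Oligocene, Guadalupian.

Pleistocene → Pliocene → Miocene → Oligocene → Eocene → Lopingian → Guadalupian → Furongian

The oldest of these is Furongian (starts 497 Ma) and the youngest is Pleistocene (ends 0.0117 Ma).
In between, by decreasing start age: Guadalupian (273.01), Lopingian (259.51), Eocene (56), Oligocene (33.9), Miocene (23.03), Pliocene (5.333).
Listing youngest first means reversing that sequence.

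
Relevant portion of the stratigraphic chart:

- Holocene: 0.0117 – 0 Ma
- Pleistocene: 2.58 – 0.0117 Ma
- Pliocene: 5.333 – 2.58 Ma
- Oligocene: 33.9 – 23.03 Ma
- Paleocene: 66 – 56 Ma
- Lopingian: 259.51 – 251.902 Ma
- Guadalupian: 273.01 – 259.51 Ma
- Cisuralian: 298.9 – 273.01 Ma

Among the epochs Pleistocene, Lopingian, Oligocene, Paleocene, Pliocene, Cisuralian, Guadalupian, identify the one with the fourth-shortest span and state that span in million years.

Paleocene, 10 million years

Start − end for each: Pleistocene 2.58 − 0.0117 = 2.5683; Lopingian 259.51 − 251.902 = 7.608; Oligocene 33.9 − 23.03 = 10.87; Paleocene 66 − 56 = 10; Pliocene 5.333 − 2.58 = 2.753; Cisuralian 298.9 − 273.01 = 25.89; Guadalupian 273.01 − 259.51 = 13.5.
Ranking these from shortest: Pleistocene < Pliocene < Lopingian < Paleocene < Oligocene < Guadalupian < Cisuralian.
Position 4 in that ranking is Paleocene, which lasted 10 Myr.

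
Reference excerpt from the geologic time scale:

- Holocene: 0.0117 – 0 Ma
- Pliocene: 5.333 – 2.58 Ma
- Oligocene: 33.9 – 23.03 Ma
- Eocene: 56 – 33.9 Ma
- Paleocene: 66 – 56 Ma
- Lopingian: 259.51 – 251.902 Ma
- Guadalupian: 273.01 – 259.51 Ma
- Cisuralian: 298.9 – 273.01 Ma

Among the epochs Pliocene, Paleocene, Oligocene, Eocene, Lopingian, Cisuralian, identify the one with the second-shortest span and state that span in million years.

Durations: Pliocene 2.753; Paleocene 10; Oligocene 10.87; Eocene 22.1; Lopingian 7.608; Cisuralian 25.89 Myr.
Sorted shortest-first: Pliocene (2.753), Lopingian (7.608), Paleocene (10), Oligocene (10.87), Eocene (22.1), Cisuralian (25.89).
The second shortest is Lopingian at 7.608 Myr.

Lopingian, 7.608 million years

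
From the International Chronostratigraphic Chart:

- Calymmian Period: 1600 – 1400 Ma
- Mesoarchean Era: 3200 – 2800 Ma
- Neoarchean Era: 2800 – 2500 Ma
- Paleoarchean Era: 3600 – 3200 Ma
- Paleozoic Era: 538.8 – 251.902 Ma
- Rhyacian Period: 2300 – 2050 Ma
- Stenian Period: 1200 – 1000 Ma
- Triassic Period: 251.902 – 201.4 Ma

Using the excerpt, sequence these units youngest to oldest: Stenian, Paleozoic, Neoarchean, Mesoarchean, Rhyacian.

Paleozoic, Stenian, Rhyacian, Neoarchean, Mesoarchean

Sorting by start age (ascending Ma, since larger Ma = older): Paleozoic start 538.8, Stenian start 1200, Rhyacian start 2300, Neoarchean start 2800, Mesoarchean start 3200.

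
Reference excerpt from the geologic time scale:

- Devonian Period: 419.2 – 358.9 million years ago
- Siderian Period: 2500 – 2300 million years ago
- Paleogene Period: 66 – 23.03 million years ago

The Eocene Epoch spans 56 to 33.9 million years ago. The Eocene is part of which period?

Paleogene

The Eocene (56–33.9 Ma) lies entirely within 66–23.03 Ma, the Paleogene Period.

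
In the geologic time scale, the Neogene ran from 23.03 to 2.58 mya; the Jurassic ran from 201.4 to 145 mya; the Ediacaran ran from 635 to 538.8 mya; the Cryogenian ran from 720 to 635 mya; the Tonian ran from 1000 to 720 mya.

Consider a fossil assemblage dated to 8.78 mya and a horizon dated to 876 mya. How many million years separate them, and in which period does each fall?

Elapsed time: 876 − 8.78 = 867.22 Myr.
8.78 Ma lies within 23.03–2.58 Ma: Neogene.
876 Ma lies within 1000–720 Ma: Tonian.

867.22 million years apart; the first in the Neogene, the second in the Tonian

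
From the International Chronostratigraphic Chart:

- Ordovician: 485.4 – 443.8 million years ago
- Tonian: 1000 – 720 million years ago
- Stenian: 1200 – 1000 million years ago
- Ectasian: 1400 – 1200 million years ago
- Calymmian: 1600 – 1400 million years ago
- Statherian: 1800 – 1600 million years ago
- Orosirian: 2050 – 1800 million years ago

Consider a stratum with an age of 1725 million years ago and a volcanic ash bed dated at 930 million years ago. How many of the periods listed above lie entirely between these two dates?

3

The older date is 1725 Ma and the younger is 930 Ma.
Periods with start < 1725 and end > 930 Ma: Calymmian (1600–1400), Ectasian (1400–1200), Stenian (1200–1000).
That is 3 complete periods.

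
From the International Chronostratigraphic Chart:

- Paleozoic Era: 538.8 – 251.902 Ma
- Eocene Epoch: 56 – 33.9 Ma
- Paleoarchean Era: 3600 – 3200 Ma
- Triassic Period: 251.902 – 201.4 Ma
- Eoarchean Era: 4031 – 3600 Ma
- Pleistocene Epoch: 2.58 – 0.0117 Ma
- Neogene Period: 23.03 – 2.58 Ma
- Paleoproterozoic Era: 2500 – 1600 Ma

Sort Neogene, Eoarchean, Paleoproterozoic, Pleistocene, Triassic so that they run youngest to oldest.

Sorting by start age (ascending Ma, since larger Ma = older): Pleistocene start 2.58, Neogene start 23.03, Triassic start 251.902, Paleoproterozoic start 2500, Eoarchean start 4031.

Pleistocene, then Neogene, then Triassic, then Paleoproterozoic, then Eoarchean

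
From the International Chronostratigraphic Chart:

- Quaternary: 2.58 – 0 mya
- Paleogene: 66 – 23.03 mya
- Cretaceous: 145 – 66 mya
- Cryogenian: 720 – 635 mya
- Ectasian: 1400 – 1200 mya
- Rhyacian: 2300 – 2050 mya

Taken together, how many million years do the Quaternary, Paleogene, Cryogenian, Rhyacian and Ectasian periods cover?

580.55 million years

Duration is start − end for each: (2.58 − 0) + (66 − 23.03) + (720 − 635) + (2300 − 2050) + (1400 − 1200).
That is 2.58 + 42.97 + 85 + 250 + 200, which totals 580.55 million years.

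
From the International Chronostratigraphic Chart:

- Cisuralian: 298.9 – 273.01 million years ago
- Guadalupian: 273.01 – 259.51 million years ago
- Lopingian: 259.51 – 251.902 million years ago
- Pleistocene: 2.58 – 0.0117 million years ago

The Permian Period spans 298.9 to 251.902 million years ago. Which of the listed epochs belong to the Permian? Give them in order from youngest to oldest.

Epochs with both bounds inside 298.9–251.902 Ma: Lopingian (259.51–251.902), Guadalupian (273.01–259.51), Cisuralian (298.9–273.01).

Lopingian, Guadalupian, Cisuralian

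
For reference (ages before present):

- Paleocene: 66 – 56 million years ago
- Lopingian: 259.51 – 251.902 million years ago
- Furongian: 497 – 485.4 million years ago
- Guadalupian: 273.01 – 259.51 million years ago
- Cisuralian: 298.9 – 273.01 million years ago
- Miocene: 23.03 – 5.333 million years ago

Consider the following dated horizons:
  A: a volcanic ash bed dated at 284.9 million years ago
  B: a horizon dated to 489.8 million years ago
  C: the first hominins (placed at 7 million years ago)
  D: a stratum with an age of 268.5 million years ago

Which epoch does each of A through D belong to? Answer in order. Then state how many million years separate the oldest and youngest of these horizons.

A — Cisuralian; B — Furongian; C — Miocene; D — Guadalupian; span 482.8 million years

Match each age against the start–end ranges in the excerpt: A = 284.9 Ma → Cisuralian (298.9–273.01); B = 489.8 Ma → Furongian (497–485.4); C = 7 Ma → Miocene (23.03–5.333); D = 268.5 Ma → Guadalupian (273.01–259.51).
The largest age is 489.8 Ma and the smallest is 7 Ma; their difference is 482.8 Myr.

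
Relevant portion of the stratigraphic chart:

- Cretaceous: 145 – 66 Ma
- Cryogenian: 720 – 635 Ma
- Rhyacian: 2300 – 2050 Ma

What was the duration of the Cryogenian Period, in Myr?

720 − 635 = 85 million years.

85 million years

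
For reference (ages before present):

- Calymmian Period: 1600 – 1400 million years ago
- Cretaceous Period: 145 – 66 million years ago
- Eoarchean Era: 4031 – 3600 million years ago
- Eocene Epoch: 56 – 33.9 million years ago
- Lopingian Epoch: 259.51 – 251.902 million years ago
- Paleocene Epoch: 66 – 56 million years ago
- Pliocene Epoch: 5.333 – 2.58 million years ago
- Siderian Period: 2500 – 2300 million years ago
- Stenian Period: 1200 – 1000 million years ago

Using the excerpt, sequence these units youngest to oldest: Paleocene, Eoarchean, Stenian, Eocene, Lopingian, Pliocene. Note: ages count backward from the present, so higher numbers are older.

Sorting by start age (ascending Ma, since larger Ma = older): Pliocene start 5.333, Eocene start 56, Paleocene start 66, Lopingian start 259.51, Stenian start 1200, Eoarchean start 4031.

Pliocene, Eocene, Paleocene, Lopingian, Stenian, Eoarchean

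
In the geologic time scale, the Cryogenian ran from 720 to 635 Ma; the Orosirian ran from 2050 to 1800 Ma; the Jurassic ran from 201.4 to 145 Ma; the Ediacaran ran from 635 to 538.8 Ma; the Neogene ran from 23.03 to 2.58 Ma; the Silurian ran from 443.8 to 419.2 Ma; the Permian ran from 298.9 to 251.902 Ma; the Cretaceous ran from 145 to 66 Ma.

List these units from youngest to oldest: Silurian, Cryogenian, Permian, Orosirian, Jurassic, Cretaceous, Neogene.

The oldest of these is Orosirian (starts 2050 Ma) and the youngest is Neogene (ends 2.58 Ma).
In between, by decreasing start age: Cryogenian (720), Silurian (443.8), Permian (298.9), Jurassic (201.4), Cretaceous (145).
Listing youngest first means reversing that sequence.

Neogene, Cretaceous, Jurassic, Permian, Silurian, Cryogenian, Orosirian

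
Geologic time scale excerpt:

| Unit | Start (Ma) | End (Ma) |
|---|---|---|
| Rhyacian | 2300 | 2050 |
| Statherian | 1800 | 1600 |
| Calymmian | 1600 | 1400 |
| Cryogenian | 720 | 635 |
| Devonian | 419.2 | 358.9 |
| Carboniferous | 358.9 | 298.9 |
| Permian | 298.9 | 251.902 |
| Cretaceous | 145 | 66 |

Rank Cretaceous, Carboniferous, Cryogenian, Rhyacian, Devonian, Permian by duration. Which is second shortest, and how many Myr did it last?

Carboniferous, 60 million years

Start − end for each: Cretaceous 145 − 66 = 79; Carboniferous 358.9 − 298.9 = 60; Cryogenian 720 − 635 = 85; Rhyacian 2300 − 2050 = 250; Devonian 419.2 − 358.9 = 60.3; Permian 298.9 − 251.902 = 46.998.
Ranking these from shortest: Permian < Carboniferous < Devonian < Cretaceous < Cryogenian < Rhyacian.
Position 2 in that ranking is Carboniferous, which lasted 60 Myr.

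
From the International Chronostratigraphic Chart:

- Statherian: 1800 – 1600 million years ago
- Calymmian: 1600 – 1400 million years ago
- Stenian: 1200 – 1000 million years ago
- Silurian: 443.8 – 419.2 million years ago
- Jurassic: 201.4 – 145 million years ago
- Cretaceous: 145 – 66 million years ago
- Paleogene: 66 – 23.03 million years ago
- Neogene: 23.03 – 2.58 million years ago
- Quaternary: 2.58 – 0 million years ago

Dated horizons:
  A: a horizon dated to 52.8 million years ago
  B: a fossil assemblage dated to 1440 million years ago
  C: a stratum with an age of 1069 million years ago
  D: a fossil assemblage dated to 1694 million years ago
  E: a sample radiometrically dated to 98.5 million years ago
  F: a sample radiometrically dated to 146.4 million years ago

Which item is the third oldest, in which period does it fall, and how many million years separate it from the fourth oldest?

C, in the Stenian; 922.6 million years to F

Larger Ma means older, so oldest first: D 1694 > B 1440 > C 1069 > F 146.4 > E 98.5 > A 52.8.
Counting 3 along gives C (1069 Ma); the excerpt puts that inside the Stenian, 1200–1000 Ma.
Next in line is F (146.4 Ma), and 1069 − 146.4 = 922.6 Myr.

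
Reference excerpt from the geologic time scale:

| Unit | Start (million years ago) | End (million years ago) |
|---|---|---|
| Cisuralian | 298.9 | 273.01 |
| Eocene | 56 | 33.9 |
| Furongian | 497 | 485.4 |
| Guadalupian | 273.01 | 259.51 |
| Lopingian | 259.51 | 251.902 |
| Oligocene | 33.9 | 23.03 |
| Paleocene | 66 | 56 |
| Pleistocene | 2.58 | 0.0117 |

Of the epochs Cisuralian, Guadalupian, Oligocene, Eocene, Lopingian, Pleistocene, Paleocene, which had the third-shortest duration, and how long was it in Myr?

Durations: Cisuralian 25.89; Guadalupian 13.5; Oligocene 10.87; Eocene 22.1; Lopingian 7.608; Pleistocene 2.5683; Paleocene 10 Myr.
Sorted shortest-first: Pleistocene (2.5683), Lopingian (7.608), Paleocene (10), Oligocene (10.87), Guadalupian (13.5), Eocene (22.1), Cisuralian (25.89).
The third shortest is Paleocene at 10 Myr.

Paleocene, 10 million years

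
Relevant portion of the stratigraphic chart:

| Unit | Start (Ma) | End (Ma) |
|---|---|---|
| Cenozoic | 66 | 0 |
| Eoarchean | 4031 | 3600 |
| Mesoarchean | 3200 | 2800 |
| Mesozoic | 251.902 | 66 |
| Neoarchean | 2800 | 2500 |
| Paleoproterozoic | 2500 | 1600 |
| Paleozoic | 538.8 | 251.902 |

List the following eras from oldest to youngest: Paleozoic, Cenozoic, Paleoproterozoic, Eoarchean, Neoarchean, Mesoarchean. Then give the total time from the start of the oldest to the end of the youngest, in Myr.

From the excerpt: Paleozoic 538.8–251.902; Cenozoic 66–0; Paleoproterozoic 2500–1600; Eoarchean 4031–3600; Neoarchean 2800–2500; Mesoarchean 3200–2800 (Ma).
Larger Ma is earlier, so the oldest is Eoarchean and the youngest is Cenozoic; oldest to youngest: Eoarchean, Mesoarchean, Neoarchean, Paleoproterozoic, Paleozoic, Cenozoic.
Oldest start 4031 minus youngest end 0 gives 4031 Myr overall.

Eoarchean, Mesoarchean, Neoarchean, Paleoproterozoic, Paleozoic, Cenozoic; total span 4031 Myr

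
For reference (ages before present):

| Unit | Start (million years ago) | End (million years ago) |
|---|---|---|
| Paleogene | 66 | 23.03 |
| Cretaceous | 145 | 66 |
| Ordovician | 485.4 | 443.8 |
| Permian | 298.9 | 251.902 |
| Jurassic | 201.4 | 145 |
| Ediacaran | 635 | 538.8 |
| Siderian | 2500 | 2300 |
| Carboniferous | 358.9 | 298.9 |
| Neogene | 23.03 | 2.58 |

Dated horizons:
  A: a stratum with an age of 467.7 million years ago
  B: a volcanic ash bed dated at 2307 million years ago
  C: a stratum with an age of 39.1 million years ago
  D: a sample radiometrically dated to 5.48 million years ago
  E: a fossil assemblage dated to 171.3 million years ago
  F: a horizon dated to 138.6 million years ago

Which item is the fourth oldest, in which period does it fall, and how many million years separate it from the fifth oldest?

F, in the Cretaceous; 99.5 million years to C

Sorted oldest-first by Ma: B (2307), A (467.7), E (171.3), F (138.6), C (39.1), D (5.48).
The fourth oldest is F at 138.6 Ma, which lies in 145–66 Ma: the Cretaceous.
The fifth oldest is C at 39.1 Ma; separation = |138.6 − 39.1| = 99.5 Myr.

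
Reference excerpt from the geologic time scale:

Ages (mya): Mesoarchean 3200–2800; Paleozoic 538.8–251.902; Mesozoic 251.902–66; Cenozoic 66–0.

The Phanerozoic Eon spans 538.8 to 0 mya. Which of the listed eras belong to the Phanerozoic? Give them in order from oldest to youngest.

Paleozoic, Mesozoic, Cenozoic

Eras with both bounds inside 538.8–0 Ma: Paleozoic (538.8–251.902), Mesozoic (251.902–66), Cenozoic (66–0).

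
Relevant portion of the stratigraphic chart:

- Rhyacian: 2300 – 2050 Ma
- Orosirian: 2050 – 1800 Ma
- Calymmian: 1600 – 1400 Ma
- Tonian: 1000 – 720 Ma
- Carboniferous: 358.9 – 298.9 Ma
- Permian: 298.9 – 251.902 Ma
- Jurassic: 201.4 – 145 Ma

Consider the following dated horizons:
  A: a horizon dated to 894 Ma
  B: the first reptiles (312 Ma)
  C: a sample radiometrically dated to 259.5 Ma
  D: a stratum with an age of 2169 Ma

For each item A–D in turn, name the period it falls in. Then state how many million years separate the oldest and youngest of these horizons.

A: 894 Ma lies in 1000–720 Ma, so Tonian.
B: 312 Ma lies in 358.9–298.9 Ma, so Carboniferous.
C: 259.5 Ma lies in 298.9–251.902 Ma, so Permian.
D: 2169 Ma lies in 2300–2050 Ma, so Rhyacian.
Oldest = 2169 Ma, youngest = 259.5 Ma → span 1909.5 Myr.

A — Tonian; B — Carboniferous; C — Permian; D — Rhyacian; span 1909.5 million years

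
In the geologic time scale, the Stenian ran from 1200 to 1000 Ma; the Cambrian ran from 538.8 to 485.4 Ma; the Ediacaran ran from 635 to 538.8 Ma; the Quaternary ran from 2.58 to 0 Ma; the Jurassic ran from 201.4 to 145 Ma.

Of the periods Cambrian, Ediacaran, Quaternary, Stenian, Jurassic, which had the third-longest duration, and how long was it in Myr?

Durations: Cambrian 53.4; Ediacaran 96.2; Quaternary 2.58; Stenian 200; Jurassic 56.4 Myr.
Sorted longest-first: Stenian (200), Ediacaran (96.2), Jurassic (56.4), Cambrian (53.4), Quaternary (2.58).
The third longest is Jurassic at 56.4 Myr.

Jurassic, 56.4 million years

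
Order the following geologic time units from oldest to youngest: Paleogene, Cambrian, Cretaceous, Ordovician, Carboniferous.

Cambrian, Ordovician, Carboniferous, Cretaceous, Paleogene

Era membership (oldest first within each) — Paleozoic: Cambrian, Ordovician, Carboniferous; Mesozoic: Cretaceous; Cenozoic: Paleogene. Paleozoic precedes Mesozoic, which precedes Cenozoic. Concatenating the groups in that era order gives oldest to youngest directly.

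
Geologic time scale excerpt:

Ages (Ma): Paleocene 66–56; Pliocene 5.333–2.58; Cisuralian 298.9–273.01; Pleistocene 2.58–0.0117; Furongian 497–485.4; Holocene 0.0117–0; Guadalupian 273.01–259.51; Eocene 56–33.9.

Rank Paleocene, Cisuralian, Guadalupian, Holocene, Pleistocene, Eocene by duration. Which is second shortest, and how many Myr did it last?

Start − end for each: Paleocene 66 − 56 = 10; Cisuralian 298.9 − 273.01 = 25.89; Guadalupian 273.01 − 259.51 = 13.5; Holocene 0.0117 − 0 = 0.0117; Pleistocene 2.58 − 0.0117 = 2.5683; Eocene 56 − 33.9 = 22.1.
Ranking these from shortest: Holocene < Pleistocene < Paleocene < Guadalupian < Eocene < Cisuralian.
Position 2 in that ranking is Pleistocene, which lasted 2.5683 Myr.

Pleistocene, 2.5683 million years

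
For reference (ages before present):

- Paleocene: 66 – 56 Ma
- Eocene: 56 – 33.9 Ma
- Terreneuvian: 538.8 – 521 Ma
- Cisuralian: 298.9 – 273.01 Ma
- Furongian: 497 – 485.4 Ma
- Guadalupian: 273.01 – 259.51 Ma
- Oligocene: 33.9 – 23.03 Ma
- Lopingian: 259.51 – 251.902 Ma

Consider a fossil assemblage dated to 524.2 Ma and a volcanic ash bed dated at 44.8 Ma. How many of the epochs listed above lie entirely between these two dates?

5

524.2 Ma sits inside the Terreneuvian (538.8–521) and 44.8 Ma inside the Eocene (56–33.9); neither of those is wholly between the two dates.
The listed epochs lying completely between them are Furongian, Cisuralian, Guadalupian, Lopingian, Paleocene — 5 in all.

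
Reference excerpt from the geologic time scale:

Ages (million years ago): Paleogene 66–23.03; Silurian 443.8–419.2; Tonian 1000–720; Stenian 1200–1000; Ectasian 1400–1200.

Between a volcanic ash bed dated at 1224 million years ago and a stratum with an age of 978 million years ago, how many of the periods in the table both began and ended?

1224 Ma sits inside the Ectasian (1400–1200) and 978 Ma inside the Tonian (1000–720); neither of those is wholly between the two dates.
The listed periods lying completely between them are Stenian — 1 in all.

1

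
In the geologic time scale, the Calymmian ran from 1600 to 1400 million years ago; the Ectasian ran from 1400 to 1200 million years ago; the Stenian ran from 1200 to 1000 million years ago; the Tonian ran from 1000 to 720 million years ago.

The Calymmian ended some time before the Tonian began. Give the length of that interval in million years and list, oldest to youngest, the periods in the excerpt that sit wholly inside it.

400 million years; Ectasian, Stenian

The Calymmian closes at 1400 Ma and the Tonian opens at 1000 Ma, so the interval is 1400 − 1000 = 400 Myr.
A period fits inside if it starts at or after 1400 Ma and ends at or before 1000 Ma; oldest first that gives Ectasian, Stenian.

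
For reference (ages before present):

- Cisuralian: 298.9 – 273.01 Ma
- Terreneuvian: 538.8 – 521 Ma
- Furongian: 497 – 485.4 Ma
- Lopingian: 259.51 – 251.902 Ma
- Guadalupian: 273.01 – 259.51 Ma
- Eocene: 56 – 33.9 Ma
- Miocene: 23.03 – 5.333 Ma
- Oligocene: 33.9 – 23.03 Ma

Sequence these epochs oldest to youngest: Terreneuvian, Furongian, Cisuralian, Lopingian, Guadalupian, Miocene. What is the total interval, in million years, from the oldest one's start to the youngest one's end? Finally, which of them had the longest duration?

From the excerpt: Terreneuvian 538.8–521; Furongian 497–485.4; Cisuralian 298.9–273.01; Lopingian 259.51–251.902; Guadalupian 273.01–259.51; Miocene 23.03–5.333 (Ma).
Larger Ma is earlier, so the oldest is Terreneuvian and the youngest is Miocene; oldest to youngest: Terreneuvian, Furongian, Cisuralian, Guadalupian, Lopingian, Miocene.
Oldest start 538.8 minus youngest end 5.333 gives 533.467 Myr overall.
Individual lengths (start − end): Guadalupian 13.5; Lopingian 7.608; Terreneuvian 17.8; Miocene 17.697; Furongian 11.6; Cisuralian 25.89. The largest is Cisuralian at 25.89 Myr.

Terreneuvian, Furongian, Cisuralian, Guadalupian, Lopingian, Miocene; total span 533.467 Myr; longest is Cisuralian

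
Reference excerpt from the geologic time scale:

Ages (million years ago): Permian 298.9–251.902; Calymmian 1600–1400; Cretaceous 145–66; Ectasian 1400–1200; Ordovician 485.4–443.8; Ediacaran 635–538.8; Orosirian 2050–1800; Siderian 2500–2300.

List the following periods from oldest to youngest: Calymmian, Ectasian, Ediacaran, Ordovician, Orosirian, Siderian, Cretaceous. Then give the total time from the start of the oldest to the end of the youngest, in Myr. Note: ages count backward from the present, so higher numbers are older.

Siderian, Orosirian, Calymmian, Ectasian, Ediacaran, Ordovician, Cretaceous; total span 2434 Myr

From the excerpt: Calymmian 1600–1400; Ectasian 1400–1200; Ediacaran 635–538.8; Ordovician 485.4–443.8; Orosirian 2050–1800; Siderian 2500–2300; Cretaceous 145–66 (Ma).
Larger Ma is earlier, so the oldest is Siderian and the youngest is Cretaceous; oldest to youngest: Siderian, Orosirian, Calymmian, Ectasian, Ediacaran, Ordovician, Cretaceous.
Oldest start 2500 minus youngest end 66 gives 2434 Myr overall.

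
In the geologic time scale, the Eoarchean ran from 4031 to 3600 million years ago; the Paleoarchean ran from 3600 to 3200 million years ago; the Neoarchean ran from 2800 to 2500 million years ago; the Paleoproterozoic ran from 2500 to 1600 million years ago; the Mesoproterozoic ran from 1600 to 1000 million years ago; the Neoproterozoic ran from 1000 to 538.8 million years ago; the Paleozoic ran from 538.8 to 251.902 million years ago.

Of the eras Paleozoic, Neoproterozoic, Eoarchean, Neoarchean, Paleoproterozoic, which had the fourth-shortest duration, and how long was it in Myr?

Durations: Paleozoic 286.898; Neoproterozoic 461.2; Eoarchean 431; Neoarchean 300; Paleoproterozoic 900 Myr.
Sorted shortest-first: Paleozoic (286.898), Neoarchean (300), Eoarchean (431), Neoproterozoic (461.2), Paleoproterozoic (900).
The fourth shortest is Neoproterozoic at 461.2 Myr.

Neoproterozoic, 461.2 million years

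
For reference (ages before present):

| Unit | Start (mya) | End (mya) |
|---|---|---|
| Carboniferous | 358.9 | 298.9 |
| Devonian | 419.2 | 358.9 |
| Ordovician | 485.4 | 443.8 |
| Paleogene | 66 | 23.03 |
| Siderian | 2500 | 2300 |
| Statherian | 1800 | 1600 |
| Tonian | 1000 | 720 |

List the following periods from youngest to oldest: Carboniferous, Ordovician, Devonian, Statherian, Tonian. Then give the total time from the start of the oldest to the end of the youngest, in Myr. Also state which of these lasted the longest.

Carboniferous → Devonian → Ordovician → Tonian → Statherian; total span 1501.1 Myr; longest is Tonian

Start ages (Ma): Statherian 1800, Tonian 1000, Ordovician 485.4, Devonian 419.2, Carboniferous 358.9.
Ordered youngest to oldest: Carboniferous, Devonian, Ordovician, Tonian, Statherian.
Span = 1800 − 298.9 = 1501.1 Myr.
Durations: Ordovician 41.6, Devonian 60.3, Carboniferous 60, Tonian 280, Statherian 200 → longest is Tonian (280 Myr).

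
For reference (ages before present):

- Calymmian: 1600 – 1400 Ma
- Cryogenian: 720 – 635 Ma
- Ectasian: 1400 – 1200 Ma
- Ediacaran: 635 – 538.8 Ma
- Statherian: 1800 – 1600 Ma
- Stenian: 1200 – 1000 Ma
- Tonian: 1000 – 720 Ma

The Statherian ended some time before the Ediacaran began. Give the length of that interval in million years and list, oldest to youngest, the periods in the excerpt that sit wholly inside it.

The Statherian closes at 1600 Ma and the Ediacaran opens at 635 Ma, so the interval is 1600 − 635 = 965 Myr.
A period fits inside if it starts at or after 1600 Ma and ends at or before 635 Ma; oldest first that gives Calymmian, Ectasian, Stenian, Tonian, Cryogenian.

965 million years; Calymmian, Ectasian, Stenian, Tonian, Cryogenian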